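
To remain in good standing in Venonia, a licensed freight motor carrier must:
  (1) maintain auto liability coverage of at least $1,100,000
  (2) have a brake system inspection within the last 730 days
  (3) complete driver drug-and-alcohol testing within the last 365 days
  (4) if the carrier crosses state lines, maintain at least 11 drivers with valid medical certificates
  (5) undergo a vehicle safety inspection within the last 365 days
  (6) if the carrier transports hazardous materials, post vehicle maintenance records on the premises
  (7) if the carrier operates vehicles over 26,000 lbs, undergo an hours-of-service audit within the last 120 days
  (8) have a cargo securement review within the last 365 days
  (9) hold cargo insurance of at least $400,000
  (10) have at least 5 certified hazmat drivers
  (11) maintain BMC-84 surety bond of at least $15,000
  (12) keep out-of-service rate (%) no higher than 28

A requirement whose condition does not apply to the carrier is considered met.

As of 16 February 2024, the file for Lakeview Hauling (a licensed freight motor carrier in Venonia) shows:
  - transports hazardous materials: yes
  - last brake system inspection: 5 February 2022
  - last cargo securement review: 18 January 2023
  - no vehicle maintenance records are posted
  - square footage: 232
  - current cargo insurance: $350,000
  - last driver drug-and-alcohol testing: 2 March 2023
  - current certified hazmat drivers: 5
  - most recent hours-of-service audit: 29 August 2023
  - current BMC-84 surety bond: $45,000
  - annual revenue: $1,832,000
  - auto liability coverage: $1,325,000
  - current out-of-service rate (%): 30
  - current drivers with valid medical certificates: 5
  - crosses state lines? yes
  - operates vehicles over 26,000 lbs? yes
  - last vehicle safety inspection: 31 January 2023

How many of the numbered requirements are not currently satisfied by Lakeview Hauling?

1. auto liability coverage $1,325,000 ≥ $1,100,000 → met
2. brake system inspection 741 days ago vs limit 730 → not met
3. driver drug-and-alcohol testing 351 days ago vs limit 365 → met
4. condition 'crosses state lines' holds; drivers with valid medical certificates 5 < 11 → not met
5. vehicle safety inspection 381 days ago vs limit 365 → not met
6. condition 'transports hazardous materials' holds; vehicle maintenance records absent → not met
7. condition 'operates vehicles over 26,000 lbs' holds; hours-of-service audit 171 days ago vs limit 120 → not met
8. cargo securement review 394 days ago vs limit 365 → not met
9. cargo insurance $350,000 < $400,000 → not met
10. certified hazmat drivers 5 ≥ 5 → met
11. BMC-84 surety bond $45,000 ≥ $15,000 → met
12. out-of-service rate (%) 30 > 28 → not met
Not met: 8 of 12

8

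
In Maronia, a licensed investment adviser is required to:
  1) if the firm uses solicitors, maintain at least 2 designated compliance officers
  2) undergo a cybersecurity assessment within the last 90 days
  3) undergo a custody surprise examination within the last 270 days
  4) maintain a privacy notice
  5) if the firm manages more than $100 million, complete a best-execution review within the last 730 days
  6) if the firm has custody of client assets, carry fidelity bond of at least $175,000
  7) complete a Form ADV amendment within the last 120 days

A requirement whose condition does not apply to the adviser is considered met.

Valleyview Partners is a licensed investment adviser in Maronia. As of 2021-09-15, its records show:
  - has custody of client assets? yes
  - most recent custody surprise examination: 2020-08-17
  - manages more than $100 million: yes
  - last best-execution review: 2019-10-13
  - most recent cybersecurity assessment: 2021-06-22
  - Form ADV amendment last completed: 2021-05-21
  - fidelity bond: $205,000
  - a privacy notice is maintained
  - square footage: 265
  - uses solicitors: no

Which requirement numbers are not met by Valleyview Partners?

3

1. condition 'uses solicitors' does not hold → requirement n/a → met
2. cybersecurity assessment 85 days ago vs limit 90 → met
3. custody surprise examination 394 days ago vs limit 270 → not met
4. privacy notice present → met
5. condition 'manages more than $100 million' holds; best-execution review 703 days ago vs limit 730 → met
6. condition 'has custody of client assets' holds; fidelity bond $205,000 ≥ $175,000 → met
7. Form ADV amendment 117 days ago vs limit 120 → met
Not met: 3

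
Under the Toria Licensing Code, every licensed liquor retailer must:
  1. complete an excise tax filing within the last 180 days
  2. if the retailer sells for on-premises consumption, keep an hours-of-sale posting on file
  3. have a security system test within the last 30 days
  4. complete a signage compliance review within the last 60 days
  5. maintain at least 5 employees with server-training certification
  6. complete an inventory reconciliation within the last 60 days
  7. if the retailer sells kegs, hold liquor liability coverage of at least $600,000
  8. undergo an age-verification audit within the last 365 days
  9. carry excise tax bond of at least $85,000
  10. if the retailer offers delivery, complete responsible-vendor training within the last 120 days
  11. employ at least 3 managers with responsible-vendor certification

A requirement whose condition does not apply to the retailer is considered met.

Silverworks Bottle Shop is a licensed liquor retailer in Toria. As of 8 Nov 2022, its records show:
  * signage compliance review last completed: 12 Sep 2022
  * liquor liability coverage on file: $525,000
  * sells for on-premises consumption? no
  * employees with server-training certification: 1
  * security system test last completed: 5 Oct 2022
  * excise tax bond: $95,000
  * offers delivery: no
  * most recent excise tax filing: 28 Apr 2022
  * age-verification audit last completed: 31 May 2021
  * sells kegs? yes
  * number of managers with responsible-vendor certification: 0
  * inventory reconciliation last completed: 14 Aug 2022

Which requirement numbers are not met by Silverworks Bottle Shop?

1, 3, 5, 6, 7, 8, 11

1. excise tax filing 194 days ago vs limit 180 → not met
2. condition 'sells for on-premises consumption' does not hold → requirement n/a → met
3. security system test 34 days ago vs limit 30 → not met
4. signage compliance review 57 days ago vs limit 60 → met
5. employees with server-training certification 1 < 5 → not met
6. inventory reconciliation 86 days ago vs limit 60 → not met
7. condition 'sells kegs' holds; liquor liability coverage $525,000 < $600,000 → not met
8. age-verification audit 526 days ago vs limit 365 → not met
9. excise tax bond $95,000 ≥ $85,000 → met
10. condition 'offers delivery' does not hold → requirement n/a → met
11. managers with responsible-vendor certification 0 < 3 → not met
Not met: 1, 3, 5, 6, 7, 8, 11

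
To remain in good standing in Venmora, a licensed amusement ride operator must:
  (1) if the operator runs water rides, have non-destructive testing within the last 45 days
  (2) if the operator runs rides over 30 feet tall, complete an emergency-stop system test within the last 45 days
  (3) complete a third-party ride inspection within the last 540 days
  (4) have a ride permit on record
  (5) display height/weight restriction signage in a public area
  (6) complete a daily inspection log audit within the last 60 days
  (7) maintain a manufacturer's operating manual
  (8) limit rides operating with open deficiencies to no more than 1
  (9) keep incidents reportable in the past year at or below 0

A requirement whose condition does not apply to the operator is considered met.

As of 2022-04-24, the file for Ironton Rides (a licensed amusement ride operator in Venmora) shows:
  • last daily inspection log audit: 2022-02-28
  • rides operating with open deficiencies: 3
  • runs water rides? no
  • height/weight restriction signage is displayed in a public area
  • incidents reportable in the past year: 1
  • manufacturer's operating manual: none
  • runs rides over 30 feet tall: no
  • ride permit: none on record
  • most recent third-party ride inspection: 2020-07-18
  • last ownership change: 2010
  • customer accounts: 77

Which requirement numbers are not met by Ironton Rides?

1. condition 'runs water rides' does not hold → requirement n/a → met
2. condition 'runs rides over 30 feet tall' does not hold → requirement n/a → met
3. third-party ride inspection 645 days ago vs limit 540 → not met
4. ride permit absent → not met
5. height/weight restriction signage present → met
6. daily inspection log audit 55 days ago vs limit 60 → met
7. manufacturer's operating manual absent → not met
8. rides operating with open deficiencies 3 > 1 → not met
9. incidents reportable in the past year 1 > 0 → not met
Not met: 3, 4, 7, 8, 9

3, 4, 7, 8, 9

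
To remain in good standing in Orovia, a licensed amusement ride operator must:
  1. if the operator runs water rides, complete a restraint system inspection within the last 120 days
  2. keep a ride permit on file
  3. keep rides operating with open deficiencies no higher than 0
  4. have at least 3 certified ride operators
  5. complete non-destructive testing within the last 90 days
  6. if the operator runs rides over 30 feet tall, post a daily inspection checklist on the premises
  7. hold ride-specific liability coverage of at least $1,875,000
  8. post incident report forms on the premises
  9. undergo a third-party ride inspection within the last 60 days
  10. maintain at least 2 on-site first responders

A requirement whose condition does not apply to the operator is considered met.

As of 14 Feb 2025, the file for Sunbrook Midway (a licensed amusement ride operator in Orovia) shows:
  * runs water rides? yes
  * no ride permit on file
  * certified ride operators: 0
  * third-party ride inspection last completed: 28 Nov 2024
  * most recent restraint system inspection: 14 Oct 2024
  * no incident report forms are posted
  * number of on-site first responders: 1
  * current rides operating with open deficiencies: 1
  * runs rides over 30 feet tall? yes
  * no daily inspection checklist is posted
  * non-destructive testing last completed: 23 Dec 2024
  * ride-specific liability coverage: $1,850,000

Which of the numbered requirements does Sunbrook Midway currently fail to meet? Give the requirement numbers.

1. condition 'runs water rides' holds; restraint system inspection 123 days ago vs limit 120 → not met
2. ride permit absent → not met
3. rides operating with open deficiencies 1 > 0 → not met
4. certified ride operators 0 < 3 → not met
5. non-destructive testing 53 days ago vs limit 90 → met
6. condition 'runs rides over 30 feet tall' holds; daily inspection checklist absent → not met
7. ride-specific liability coverage $1,850,000 < $1,875,000 → not met
8. incident report forms absent → not met
9. third-party ride inspection 78 days ago vs limit 60 → not met
10. on-site first responders 1 < 2 → not met
Not met: 1, 2, 3, 4, 6, 7, 8, 9, 10

1, 2, 3, 4, 6, 7, 8, 9, 10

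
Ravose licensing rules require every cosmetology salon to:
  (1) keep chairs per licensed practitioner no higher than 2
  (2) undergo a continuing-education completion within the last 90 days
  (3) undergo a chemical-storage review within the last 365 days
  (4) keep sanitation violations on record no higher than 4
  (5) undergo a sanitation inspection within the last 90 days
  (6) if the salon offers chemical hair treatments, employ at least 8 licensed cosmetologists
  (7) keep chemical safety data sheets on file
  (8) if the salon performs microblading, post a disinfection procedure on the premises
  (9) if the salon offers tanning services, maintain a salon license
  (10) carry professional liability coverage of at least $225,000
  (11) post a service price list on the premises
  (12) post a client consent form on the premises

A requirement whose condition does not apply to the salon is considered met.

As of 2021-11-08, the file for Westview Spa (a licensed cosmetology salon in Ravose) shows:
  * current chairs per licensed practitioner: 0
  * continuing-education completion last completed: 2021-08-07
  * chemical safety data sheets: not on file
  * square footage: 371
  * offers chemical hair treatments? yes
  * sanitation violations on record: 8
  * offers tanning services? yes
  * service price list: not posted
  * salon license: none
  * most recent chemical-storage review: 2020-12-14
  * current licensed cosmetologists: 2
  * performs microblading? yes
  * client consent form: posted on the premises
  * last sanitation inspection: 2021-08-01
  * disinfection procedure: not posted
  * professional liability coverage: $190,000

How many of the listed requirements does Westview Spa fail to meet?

1. chairs per licensed practitioner 0 ≤ 2 → met
2. continuing-education completion 93 days ago vs limit 90 → not met
3. chemical-storage review 329 days ago vs limit 365 → met
4. sanitation violations on record 8 > 4 → not met
5. sanitation inspection 99 days ago vs limit 90 → not met
6. condition 'offers chemical hair treatments' holds; licensed cosmetologists 2 < 8 → not met
7. chemical safety data sheets absent → not met
8. condition 'performs microblading' holds; disinfection procedure absent → not met
9. condition 'offers tanning services' holds; salon license absent → not met
10. professional liability coverage $190,000 < $225,000 → not met
11. service price list absent → not met
12. client consent form present → met
Not met: 9 of 12

9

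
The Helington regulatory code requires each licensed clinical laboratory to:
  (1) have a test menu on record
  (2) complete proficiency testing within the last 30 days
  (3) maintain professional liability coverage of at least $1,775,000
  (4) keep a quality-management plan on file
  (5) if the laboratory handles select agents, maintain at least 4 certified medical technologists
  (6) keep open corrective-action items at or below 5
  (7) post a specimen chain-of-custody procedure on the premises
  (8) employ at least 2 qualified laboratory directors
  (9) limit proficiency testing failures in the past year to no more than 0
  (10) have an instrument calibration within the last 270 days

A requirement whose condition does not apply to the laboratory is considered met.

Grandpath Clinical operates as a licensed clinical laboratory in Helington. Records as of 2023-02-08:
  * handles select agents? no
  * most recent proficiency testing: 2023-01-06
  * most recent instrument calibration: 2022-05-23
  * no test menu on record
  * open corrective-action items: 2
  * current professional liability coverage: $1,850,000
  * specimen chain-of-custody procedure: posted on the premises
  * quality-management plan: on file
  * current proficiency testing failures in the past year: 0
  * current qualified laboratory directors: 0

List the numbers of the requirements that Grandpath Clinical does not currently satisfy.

1. test menu absent → not met
2. proficiency testing 33 days ago vs limit 30 → not met
3. professional liability coverage $1,850,000 ≥ $1,775,000 → met
4. quality-management plan present → met
5. condition 'handles select agents' does not hold → requirement n/a → met
6. open corrective-action items 2 ≤ 5 → met
7. specimen chain-of-custody procedure present → met
8. qualified laboratory directors 0 < 2 → not met
9. proficiency testing failures in the past year 0 ≤ 0 → met
10. instrument calibration 261 days ago vs limit 270 → met
Not met: 1, 2, 8

1, 2, 8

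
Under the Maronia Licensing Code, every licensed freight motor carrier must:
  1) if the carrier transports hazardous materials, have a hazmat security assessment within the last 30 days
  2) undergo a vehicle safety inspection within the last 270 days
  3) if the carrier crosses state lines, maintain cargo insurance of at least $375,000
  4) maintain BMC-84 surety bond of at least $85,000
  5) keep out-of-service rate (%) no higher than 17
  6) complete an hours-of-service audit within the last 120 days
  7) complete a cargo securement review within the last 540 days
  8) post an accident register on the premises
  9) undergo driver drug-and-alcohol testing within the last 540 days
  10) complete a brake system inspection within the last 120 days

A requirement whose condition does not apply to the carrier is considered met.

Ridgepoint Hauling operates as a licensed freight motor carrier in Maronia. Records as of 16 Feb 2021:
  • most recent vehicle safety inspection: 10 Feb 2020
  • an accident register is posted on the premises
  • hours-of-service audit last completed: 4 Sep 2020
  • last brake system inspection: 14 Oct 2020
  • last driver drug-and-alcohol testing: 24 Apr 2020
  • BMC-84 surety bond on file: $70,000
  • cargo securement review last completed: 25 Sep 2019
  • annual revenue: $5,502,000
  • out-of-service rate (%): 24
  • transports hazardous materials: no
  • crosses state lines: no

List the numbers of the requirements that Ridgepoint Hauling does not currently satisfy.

1. condition 'transports hazardous materials' does not hold → requirement n/a → met
2. vehicle safety inspection 372 days ago vs limit 270 → not met
3. condition 'crosses state lines' does not hold → requirement n/a → met
4. BMC-84 surety bond $70,000 < $85,000 → not met
5. out-of-service rate (%) 24 > 17 → not met
6. hours-of-service audit 165 days ago vs limit 120 → not met
7. cargo securement review 510 days ago vs limit 540 → met
8. accident register present → met
9. driver drug-and-alcohol testing 298 days ago vs limit 540 → met
10. brake system inspection 125 days ago vs limit 120 → not met
Not met: 2, 4, 5, 6, 10

2, 4, 5, 6, 10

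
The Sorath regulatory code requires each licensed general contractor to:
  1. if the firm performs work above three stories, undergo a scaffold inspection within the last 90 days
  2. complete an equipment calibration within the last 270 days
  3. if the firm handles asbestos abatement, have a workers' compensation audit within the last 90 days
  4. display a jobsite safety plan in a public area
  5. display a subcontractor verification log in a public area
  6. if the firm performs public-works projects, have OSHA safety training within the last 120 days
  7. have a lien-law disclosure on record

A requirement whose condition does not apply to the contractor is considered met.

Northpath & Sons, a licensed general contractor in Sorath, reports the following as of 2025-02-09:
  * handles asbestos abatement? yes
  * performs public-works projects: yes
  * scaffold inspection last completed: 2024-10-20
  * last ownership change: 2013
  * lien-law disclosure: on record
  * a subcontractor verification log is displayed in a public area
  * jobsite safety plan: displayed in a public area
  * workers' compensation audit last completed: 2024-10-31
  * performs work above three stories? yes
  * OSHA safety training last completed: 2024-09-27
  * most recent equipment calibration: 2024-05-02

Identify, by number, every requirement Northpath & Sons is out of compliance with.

1. condition 'performs work above three stories' holds; scaffold inspection 112 days ago vs limit 90 → not met
2. equipment calibration 283 days ago vs limit 270 → not met
3. condition 'handles asbestos abatement' holds; workers' compensation audit 101 days ago vs limit 90 → not met
4. jobsite safety plan present → met
5. subcontractor verification log present → met
6. condition 'performs public-works projects' holds; OSHA safety training 135 days ago vs limit 120 → not met
7. lien-law disclosure present → met
Not met: 1, 2, 3, 6

1, 2, 3, 6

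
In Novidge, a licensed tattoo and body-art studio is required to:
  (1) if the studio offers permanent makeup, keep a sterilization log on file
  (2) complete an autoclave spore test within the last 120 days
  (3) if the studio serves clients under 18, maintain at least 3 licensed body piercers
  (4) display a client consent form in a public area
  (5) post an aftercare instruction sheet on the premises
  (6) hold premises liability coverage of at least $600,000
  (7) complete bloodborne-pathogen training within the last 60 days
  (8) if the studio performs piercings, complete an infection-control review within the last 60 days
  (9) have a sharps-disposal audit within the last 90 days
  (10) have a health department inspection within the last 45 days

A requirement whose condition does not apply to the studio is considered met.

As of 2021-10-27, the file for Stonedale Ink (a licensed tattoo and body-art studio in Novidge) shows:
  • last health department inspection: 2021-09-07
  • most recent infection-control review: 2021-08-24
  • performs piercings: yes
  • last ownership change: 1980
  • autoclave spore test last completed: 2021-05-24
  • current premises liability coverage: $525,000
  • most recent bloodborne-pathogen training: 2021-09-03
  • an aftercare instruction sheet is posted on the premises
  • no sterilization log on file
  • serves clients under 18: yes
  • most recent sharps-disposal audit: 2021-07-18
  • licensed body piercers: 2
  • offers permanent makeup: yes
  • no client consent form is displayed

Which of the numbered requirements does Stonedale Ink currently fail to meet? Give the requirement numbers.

1, 2, 3, 4, 6, 8, 9, 10

1. condition 'offers permanent makeup' holds; sterilization log absent → not met
2. autoclave spore test 156 days ago vs limit 120 → not met
3. condition 'serves clients under 18' holds; licensed body piercers 2 < 3 → not met
4. client consent form absent → not met
5. aftercare instruction sheet present → met
6. premises liability coverage $525,000 < $600,000 → not met
7. bloodborne-pathogen training 54 days ago vs limit 60 → met
8. condition 'performs piercings' holds; infection-control review 64 days ago vs limit 60 → not met
9. sharps-disposal audit 101 days ago vs limit 90 → not met
10. health department inspection 50 days ago vs limit 45 → not met
Not met: 1, 2, 3, 4, 6, 8, 9, 10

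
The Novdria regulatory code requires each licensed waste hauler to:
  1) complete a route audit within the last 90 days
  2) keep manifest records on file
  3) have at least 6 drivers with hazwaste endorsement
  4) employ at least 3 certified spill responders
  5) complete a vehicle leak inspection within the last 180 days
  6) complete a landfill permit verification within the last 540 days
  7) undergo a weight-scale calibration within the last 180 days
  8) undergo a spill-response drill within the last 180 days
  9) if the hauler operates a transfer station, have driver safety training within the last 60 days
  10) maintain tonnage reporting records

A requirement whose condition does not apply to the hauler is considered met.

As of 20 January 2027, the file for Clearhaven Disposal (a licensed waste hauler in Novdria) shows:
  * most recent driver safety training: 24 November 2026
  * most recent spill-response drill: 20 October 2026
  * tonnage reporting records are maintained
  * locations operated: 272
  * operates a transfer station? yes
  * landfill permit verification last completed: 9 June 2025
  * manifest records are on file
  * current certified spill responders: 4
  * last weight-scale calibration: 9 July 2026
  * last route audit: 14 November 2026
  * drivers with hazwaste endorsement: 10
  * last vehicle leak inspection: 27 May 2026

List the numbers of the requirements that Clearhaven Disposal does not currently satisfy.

1. route audit 67 days ago vs limit 90 → met
2. manifest records present → met
3. drivers with hazwaste endorsement 10 ≥ 6 → met
4. certified spill responders 4 ≥ 3 → met
5. vehicle leak inspection 238 days ago vs limit 180 → not met
6. landfill permit verification 590 days ago vs limit 540 → not met
7. weight-scale calibration 195 days ago vs limit 180 → not met
8. spill-response drill 92 days ago vs limit 180 → met
9. condition 'operates a transfer station' holds; driver safety training 57 days ago vs limit 60 → met
10. tonnage reporting records present → met
Not met: 5, 6, 7

5, 6, 7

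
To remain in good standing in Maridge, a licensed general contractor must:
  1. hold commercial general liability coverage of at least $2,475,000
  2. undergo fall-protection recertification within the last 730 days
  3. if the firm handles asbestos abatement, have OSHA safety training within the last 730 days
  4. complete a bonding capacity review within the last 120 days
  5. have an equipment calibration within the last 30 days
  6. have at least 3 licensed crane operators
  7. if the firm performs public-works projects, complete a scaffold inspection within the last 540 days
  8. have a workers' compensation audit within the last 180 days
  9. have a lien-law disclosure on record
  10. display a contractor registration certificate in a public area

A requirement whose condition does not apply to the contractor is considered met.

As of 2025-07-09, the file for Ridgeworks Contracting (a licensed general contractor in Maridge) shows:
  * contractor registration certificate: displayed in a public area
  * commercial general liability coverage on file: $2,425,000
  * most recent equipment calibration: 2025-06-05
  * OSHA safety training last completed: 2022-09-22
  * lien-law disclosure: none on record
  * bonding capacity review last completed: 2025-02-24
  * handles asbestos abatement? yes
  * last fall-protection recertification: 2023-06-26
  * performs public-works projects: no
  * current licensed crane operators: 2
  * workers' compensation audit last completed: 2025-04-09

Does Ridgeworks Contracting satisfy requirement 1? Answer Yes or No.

1. commercial general liability coverage $2,425,000 < $2,475,000 → not met

No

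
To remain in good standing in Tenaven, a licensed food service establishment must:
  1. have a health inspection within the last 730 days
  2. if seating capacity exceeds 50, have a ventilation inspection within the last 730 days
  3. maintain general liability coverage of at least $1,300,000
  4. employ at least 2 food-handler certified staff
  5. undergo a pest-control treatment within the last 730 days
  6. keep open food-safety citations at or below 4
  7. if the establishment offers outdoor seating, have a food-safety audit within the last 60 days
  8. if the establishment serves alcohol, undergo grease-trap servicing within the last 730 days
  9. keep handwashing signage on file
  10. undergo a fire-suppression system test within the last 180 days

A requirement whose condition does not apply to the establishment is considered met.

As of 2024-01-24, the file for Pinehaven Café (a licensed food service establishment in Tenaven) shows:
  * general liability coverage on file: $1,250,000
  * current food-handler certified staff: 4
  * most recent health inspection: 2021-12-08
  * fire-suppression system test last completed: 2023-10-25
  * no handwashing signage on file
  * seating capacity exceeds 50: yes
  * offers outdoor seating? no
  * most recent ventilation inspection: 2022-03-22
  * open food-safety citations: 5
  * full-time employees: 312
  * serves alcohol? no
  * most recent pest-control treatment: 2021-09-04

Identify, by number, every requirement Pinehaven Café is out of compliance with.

1, 3, 5, 6, 9

1. health inspection 777 days ago vs limit 730 → not met
2. condition 'seating capacity exceeds 50' holds; ventilation inspection 673 days ago vs limit 730 → met
3. general liability coverage $1,250,000 < $1,300,000 → not met
4. food-handler certified staff 4 ≥ 2 → met
5. pest-control treatment 872 days ago vs limit 730 → not met
6. open food-safety citations 5 > 4 → not met
7. condition 'offers outdoor seating' does not hold → requirement n/a → met
8. condition 'serves alcohol' does not hold → requirement n/a → met
9. handwashing signage absent → not met
10. fire-suppression system test 91 days ago vs limit 180 → met
Not met: 1, 3, 5, 6, 9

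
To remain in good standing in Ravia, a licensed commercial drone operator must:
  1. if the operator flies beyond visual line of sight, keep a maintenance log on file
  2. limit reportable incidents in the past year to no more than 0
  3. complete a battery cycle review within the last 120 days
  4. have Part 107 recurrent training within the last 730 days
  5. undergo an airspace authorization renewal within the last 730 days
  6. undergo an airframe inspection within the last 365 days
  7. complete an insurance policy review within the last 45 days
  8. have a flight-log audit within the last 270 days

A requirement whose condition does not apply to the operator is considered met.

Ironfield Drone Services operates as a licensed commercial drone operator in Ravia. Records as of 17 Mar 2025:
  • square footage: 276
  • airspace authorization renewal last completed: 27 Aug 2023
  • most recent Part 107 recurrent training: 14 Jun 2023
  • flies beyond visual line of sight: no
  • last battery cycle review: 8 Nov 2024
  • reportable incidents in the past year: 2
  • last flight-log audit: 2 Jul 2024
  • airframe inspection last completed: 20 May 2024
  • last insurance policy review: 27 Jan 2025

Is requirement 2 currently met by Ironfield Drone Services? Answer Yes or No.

2. reportable incidents in the past year 2 > 0 → not met

No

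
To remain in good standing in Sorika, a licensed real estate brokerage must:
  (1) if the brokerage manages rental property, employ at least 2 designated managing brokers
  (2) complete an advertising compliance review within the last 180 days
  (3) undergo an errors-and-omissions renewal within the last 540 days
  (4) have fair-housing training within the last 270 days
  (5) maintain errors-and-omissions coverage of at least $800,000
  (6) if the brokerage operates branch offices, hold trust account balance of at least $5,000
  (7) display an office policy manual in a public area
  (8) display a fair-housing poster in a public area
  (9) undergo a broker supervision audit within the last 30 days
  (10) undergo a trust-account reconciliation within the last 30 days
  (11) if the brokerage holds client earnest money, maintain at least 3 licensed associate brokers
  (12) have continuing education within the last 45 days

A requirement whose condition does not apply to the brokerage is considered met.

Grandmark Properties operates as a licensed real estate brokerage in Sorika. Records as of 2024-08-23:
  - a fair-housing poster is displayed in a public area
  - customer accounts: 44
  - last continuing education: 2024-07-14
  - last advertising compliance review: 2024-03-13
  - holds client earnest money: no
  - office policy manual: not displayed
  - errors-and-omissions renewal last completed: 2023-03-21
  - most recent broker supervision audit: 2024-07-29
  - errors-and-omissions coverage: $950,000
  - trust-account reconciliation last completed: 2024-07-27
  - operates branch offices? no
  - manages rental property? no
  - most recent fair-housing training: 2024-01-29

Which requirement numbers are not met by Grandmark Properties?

1. condition 'manages rental property' does not hold → requirement n/a → met
2. advertising compliance review 163 days ago vs limit 180 → met
3. errors-and-omissions renewal 521 days ago vs limit 540 → met
4. fair-housing training 207 days ago vs limit 270 → met
5. errors-and-omissions coverage $950,000 ≥ $800,000 → met
6. condition 'operates branch offices' does not hold → requirement n/a → met
7. office policy manual absent → not met
8. fair-housing poster present → met
9. broker supervision audit 25 days ago vs limit 30 → met
10. trust-account reconciliation 27 days ago vs limit 30 → met
11. condition 'holds client earnest money' does not hold → requirement n/a → met
12. continuing education 40 days ago vs limit 45 → met
Not met: 7

7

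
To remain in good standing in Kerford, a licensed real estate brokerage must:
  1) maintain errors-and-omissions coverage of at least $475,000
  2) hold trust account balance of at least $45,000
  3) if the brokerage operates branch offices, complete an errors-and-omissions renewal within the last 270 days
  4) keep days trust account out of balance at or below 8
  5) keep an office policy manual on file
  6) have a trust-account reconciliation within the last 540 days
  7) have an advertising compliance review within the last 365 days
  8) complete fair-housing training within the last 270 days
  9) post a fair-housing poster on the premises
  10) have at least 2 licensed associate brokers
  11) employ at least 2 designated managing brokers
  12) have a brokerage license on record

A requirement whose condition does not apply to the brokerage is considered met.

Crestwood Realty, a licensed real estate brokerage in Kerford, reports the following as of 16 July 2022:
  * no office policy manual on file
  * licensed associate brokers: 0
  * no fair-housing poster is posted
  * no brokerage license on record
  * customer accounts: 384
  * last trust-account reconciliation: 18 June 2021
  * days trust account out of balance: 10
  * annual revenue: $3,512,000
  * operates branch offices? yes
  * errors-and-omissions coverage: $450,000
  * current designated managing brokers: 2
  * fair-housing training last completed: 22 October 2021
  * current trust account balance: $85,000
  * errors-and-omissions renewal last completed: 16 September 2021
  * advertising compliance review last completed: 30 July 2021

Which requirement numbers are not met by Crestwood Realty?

1. errors-and-omissions coverage $450,000 < $475,000 → not met
2. trust account balance $85,000 ≥ $45,000 → met
3. condition 'operates branch offices' holds; errors-and-omissions renewal 303 days ago vs limit 270 → not met
4. days trust account out of balance 10 > 8 → not met
5. office policy manual absent → not met
6. trust-account reconciliation 393 days ago vs limit 540 → met
7. advertising compliance review 351 days ago vs limit 365 → met
8. fair-housing training 267 days ago vs limit 270 → met
9. fair-housing poster absent → not met
10. licensed associate brokers 0 < 2 → not met
11. designated managing brokers 2 ≥ 2 → met
12. brokerage license absent → not met
Not met: 1, 3, 4, 5, 9, 10, 12

1, 3, 4, 5, 9, 10, 12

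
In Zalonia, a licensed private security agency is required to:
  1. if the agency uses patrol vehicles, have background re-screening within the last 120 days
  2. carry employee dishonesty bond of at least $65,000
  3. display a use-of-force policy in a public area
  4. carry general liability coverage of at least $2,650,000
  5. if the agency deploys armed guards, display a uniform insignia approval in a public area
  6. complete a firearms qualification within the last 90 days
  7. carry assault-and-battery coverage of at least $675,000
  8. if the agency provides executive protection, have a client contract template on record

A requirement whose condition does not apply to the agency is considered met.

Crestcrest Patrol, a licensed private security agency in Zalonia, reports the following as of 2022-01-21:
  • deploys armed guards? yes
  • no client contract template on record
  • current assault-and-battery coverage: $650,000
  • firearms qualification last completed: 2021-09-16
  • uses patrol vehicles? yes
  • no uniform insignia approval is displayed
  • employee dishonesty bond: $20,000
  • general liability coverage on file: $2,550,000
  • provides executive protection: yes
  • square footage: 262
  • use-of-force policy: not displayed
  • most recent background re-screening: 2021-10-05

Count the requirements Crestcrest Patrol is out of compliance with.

1. condition 'uses patrol vehicles' holds; background re-screening 108 days ago vs limit 120 → met
2. employee dishonesty bond $20,000 < $65,000 → not met
3. use-of-force policy absent → not met
4. general liability coverage $2,550,000 < $2,650,000 → not met
5. condition 'deploys armed guards' holds; uniform insignia approval absent → not met
6. firearms qualification 127 days ago vs limit 90 → not met
7. assault-and-battery coverage $650,000 < $675,000 → not met
8. condition 'provides executive protection' holds; client contract template absent → not met
Not met: 7 of 8

7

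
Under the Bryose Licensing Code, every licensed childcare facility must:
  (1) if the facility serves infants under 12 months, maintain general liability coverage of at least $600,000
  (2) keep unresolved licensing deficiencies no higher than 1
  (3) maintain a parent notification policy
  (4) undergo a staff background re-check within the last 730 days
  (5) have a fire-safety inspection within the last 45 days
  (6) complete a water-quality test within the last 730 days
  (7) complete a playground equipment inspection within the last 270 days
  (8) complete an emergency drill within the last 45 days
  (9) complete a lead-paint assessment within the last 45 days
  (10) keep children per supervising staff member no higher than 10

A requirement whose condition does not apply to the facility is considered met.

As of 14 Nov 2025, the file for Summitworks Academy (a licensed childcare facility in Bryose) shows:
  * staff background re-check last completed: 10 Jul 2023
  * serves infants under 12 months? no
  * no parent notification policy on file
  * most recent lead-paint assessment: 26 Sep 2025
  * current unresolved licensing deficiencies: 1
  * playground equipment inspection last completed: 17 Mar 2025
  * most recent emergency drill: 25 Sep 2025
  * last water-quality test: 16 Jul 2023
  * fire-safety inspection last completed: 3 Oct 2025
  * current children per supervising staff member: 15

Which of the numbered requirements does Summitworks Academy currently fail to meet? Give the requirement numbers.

1. condition 'serves infants under 12 months' does not hold → requirement n/a → met
2. unresolved licensing deficiencies 1 ≤ 1 → met
3. parent notification policy absent → not met
4. staff background re-check 858 days ago vs limit 730 → not met
5. fire-safety inspection 42 days ago vs limit 45 → met
6. water-quality test 852 days ago vs limit 730 → not met
7. playground equipment inspection 242 days ago vs limit 270 → met
8. emergency drill 50 days ago vs limit 45 → not met
9. lead-paint assessment 49 days ago vs limit 45 → not met
10. children per supervising staff member 15 > 10 → not met
Not met: 3, 4, 6, 8, 9, 10

3, 4, 6, 8, 9, 10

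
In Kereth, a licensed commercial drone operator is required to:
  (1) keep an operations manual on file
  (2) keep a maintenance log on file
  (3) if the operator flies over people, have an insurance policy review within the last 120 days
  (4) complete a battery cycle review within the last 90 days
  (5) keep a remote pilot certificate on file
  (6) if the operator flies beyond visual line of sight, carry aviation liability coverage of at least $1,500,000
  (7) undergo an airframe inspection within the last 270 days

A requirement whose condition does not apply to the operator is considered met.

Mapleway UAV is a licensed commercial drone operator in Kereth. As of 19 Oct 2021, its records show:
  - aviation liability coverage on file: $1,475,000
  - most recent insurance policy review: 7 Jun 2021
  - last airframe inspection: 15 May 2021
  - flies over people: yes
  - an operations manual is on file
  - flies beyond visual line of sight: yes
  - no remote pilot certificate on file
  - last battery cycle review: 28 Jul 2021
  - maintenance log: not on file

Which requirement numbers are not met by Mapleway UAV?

2, 3, 5, 6

1. operations manual present → met
2. maintenance log absent → not met
3. condition 'flies over people' holds; insurance policy review 134 days ago vs limit 120 → not met
4. battery cycle review 83 days ago vs limit 90 → met
5. remote pilot certificate absent → not met
6. condition 'flies beyond visual line of sight' holds; aviation liability coverage $1,475,000 < $1,500,000 → not met
7. airframe inspection 157 days ago vs limit 270 → met
Not met: 2, 3, 5, 6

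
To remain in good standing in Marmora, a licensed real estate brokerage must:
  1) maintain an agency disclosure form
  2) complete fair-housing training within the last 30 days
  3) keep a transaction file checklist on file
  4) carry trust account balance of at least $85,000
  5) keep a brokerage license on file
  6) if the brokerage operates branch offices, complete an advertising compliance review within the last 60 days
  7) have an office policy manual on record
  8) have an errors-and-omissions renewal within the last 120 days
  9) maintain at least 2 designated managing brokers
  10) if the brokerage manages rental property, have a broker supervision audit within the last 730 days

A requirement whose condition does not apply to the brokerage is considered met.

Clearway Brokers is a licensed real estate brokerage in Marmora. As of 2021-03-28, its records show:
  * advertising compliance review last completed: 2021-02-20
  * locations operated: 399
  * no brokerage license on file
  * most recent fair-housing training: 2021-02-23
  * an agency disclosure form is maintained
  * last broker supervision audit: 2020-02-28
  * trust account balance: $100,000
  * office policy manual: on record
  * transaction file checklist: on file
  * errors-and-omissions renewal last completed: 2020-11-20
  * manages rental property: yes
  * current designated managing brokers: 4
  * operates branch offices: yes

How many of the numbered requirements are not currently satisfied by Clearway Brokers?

1. agency disclosure form present → met
2. fair-housing training 33 days ago vs limit 30 → not met
3. transaction file checklist present → met
4. trust account balance $100,000 ≥ $85,000 → met
5. brokerage license absent → not met
6. condition 'operates branch offices' holds; advertising compliance review 36 days ago vs limit 60 → met
7. office policy manual present → met
8. errors-and-omissions renewal 128 days ago vs limit 120 → not met
9. designated managing brokers 4 ≥ 2 → met
10. condition 'manages rental property' holds; broker supervision audit 394 days ago vs limit 730 → met
Not met: 3 of 10

3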